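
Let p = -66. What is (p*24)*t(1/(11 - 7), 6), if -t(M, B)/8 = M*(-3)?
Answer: -9504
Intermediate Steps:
t(M, B) = 24*M (t(M, B) = -8*M*(-3) = -(-24)*M = 24*M)
(p*24)*t(1/(11 - 7), 6) = (-66*24)*(24/(11 - 7)) = -38016/4 = -1584*6 = -9504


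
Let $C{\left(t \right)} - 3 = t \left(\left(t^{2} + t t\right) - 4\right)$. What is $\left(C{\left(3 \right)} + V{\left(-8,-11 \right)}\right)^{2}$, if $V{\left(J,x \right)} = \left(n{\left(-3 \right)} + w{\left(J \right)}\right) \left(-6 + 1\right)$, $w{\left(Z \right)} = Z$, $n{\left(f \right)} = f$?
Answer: $10000$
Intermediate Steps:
$V{\left(J,x \right)} = 15 - 5 J$ ($V{\left(J,x \right)} = \left(-3 + J\right) \left(-6 + 1\right) = \left(-3 + J\right) \left(-5\right) = 15 - 5 J$)
$C{\left(t \right)} = 3 + t \left(-4 + 2 t^{2}\right)$ ($C{\left(t \right)} = 3 + t \left(\left(t^{2} + t t\right) - 4\right) = 3 + t \left(\left(t^{2} + t^{2}\right) - 4\right) = 3 + t \left(2 t^{2} - 4\right) = 3 + t \left(-4 + 2 t^{2}\right)$)
$\left(C{\left(3 \right)} + V{\left(-8,-11 \right)}\right)^{2} = \left(\left(3 - 12 + 2 \cdot 3^{3}\right) + \left(15 - -40\right)\right)^{2} = \left(\left(3 - 12 + 2 \cdot 27\right) + \left(15 + 40\right)\right)^{2} = \left(\left(3 - 12 + 54\right) + 55\right)^{2} = \left(45 + 55\right)^{2} = 100^{2} = 10000$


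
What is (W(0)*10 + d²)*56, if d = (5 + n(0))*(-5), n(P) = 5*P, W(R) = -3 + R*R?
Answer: 33320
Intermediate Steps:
W(R) = -3 + R²
d = -25 (d = (5 + 5*0)*(-5) = (5 + 0)*(-5) = 5*(-5) = -25)
(W(0)*10 + d²)*56 = ((-3 + 0²)*10 + (-25)²)*56 = ((-3 + 0)*10 + 625)*56 = (-3*10 + 625)*56 = (-30 + 625)*56 = 595*56 = 33320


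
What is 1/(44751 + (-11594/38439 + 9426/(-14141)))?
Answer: 543565899/24324591269381 ≈ 2.2346e-5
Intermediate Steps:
1/(44751 + (-11594/38439 + 9426/(-14141))) = 1/(44751 + (-11594*1/38439 + 9426*(-1/14141))) = 1/(44751 + (-11594/38439 - 9426/14141)) = 1/(44751 - 526276768/543565899) = 1/(24324591269381/543565899) = 543565899/24324591269381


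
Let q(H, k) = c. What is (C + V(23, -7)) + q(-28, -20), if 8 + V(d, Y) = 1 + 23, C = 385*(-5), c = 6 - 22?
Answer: -1925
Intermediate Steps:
c = -16
q(H, k) = -16
C = -1925
V(d, Y) = 16 (V(d, Y) = -8 + (1 + 23) = -8 + 24 = 16)
(C + V(23, -7)) + q(-28, -20) = (-1925 + 16) - 16 = -1909 - 16 = -1925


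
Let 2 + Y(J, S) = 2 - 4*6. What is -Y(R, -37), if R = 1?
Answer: 24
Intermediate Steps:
Y(J, S) = -24 (Y(J, S) = -2 + (2 - 4*6) = -2 + (2 - 24) = -2 - 22 = -24)
-Y(R, -37) = -1*(-24) = 24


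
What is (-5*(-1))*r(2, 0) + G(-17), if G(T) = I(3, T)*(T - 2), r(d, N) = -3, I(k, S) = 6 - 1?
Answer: -110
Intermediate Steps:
I(k, S) = 5
G(T) = -10 + 5*T (G(T) = 5*(T - 2) = 5*(-2 + T) = -10 + 5*T)
(-5*(-1))*r(2, 0) + G(-17) = -5*(-1)*(-3) + (-10 + 5*(-17)) = 5*(-3) + (-10 - 85) = -15 - 95 = -110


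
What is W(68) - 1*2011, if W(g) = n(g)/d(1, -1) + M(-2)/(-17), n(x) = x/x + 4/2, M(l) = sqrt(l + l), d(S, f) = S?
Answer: -2008 - 2*I/17 ≈ -2008.0 - 0.11765*I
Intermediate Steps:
M(l) = sqrt(2)*sqrt(l) (M(l) = sqrt(2*l) = sqrt(2)*sqrt(l))
n(x) = 3 (n(x) = 1 + 4*(1/2) = 1 + 2 = 3)
W(g) = 3 - 2*I/17 (W(g) = 3/1 + (sqrt(2)*sqrt(-2))/(-17) = 3*1 + (sqrt(2)*(I*sqrt(2)))*(-1/17) = 3 + (2*I)*(-1/17) = 3 - 2*I/17)
W(68) - 1*2011 = (3 - 2*I/17) - 1*2011 = (3 - 2*I/17) - 2011 = -2008 - 2*I/17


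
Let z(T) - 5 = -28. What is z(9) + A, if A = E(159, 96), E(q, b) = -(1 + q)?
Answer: -183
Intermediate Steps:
z(T) = -23 (z(T) = 5 - 28 = -23)
E(q, b) = -1 - q
A = -160 (A = -1 - 1*159 = -1 - 159 = -160)
z(9) + A = -23 - 160 = -183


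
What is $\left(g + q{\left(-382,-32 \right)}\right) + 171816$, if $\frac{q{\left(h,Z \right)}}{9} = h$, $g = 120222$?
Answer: $288600$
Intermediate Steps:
$q{\left(h,Z \right)} = 9 h$
$\left(g + q{\left(-382,-32 \right)}\right) + 171816 = \left(120222 + 9 \left(-382\right)\right) + 171816 = \left(120222 - 3438\right) + 171816 = 116784 + 171816 = 288600$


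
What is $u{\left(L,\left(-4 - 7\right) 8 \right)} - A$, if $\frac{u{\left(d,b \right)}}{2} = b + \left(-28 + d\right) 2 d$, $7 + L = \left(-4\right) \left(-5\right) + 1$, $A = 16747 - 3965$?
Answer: $-13742$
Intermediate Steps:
$A = 12782$ ($A = 16747 - 3965 = 12782$)
$L = 14$ ($L = -7 + \left(\left(-4\right) \left(-5\right) + 1\right) = -7 + \left(20 + 1\right) = -7 + 21 = 14$)
$u{\left(d,b \right)} = 2 b + 4 d \left(-28 + d\right)$ ($u{\left(d,b \right)} = 2 \left(b + \left(-28 + d\right) 2 d\right) = 2 \left(b + 2 d \left(-28 + d\right)\right) = 2 b + 4 d \left(-28 + d\right)$)
$u{\left(L,\left(-4 - 7\right) 8 \right)} - A = \left(\left(-112\right) 14 + 2 \left(-4 - 7\right) 8 + 4 \cdot 14^{2}\right) - 12782 = \left(-1568 + 2 \left(\left(-11\right) 8\right) + 4 \cdot 196\right) - 12782 = \left(-1568 + 2 \left(-88\right) + 784\right) - 12782 = \left(-1568 - 176 + 784\right) - 12782 = -960 - 12782 = -13742$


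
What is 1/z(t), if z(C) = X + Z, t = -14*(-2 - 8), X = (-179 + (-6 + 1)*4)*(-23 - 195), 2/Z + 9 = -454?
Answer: 463/20085864 ≈ 2.3051e-5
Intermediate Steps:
Z = -2/463 (Z = 2/(-9 - 454) = 2/(-463) = 2*(-1/463) = -2/463 ≈ -0.0043197)
X = 43382 (X = (-179 - 5*4)*(-218) = (-179 - 20)*(-218) = -199*(-218) = 43382)
t = 140 (t = -14*(-10) = 140)
z(C) = 20085864/463 (z(C) = 43382 - 2/463 = 20085864/463)
1/z(t) = 1/(20085864/463) = 463/20085864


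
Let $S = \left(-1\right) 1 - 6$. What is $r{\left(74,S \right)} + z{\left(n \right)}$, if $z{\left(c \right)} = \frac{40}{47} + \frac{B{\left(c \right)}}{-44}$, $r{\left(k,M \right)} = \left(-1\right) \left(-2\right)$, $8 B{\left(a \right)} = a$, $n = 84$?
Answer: $\frac{10805}{4136} \approx 2.6124$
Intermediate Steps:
$B{\left(a \right)} = \frac{a}{8}$
$S = -7$ ($S = -1 - 6 = -7$)
$r{\left(k,M \right)} = 2$
$z{\left(c \right)} = \frac{40}{47} - \frac{c}{352}$ ($z{\left(c \right)} = \frac{40}{47} + \frac{\frac{1}{8} c}{-44} = 40 \cdot \frac{1}{47} + \frac{c}{8} \left(- \frac{1}{44}\right) = \frac{40}{47} - \frac{c}{352}$)
$r{\left(74,S \right)} + z{\left(n \right)} = 2 + \left(\frac{40}{47} - \frac{21}{88}\right) = 2 + \frac{2533}{4136} = \frac{10805}{4136}$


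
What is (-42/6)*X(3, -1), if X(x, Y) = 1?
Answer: -7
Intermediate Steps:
(-42/6)*X(3, -1) = -42/6*1 = -7*1*1 = -7*1 = -7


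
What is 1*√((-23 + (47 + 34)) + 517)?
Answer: 5*√23 ≈ 23.979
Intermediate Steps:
1*√((-23 + (47 + 34)) + 517) = 1*√((-23 + 81) + 517) = 1*√(58 + 517) = 1*√575 = 1*(5*√23) = 5*√23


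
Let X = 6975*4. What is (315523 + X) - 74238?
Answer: 269185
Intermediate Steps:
X = 27900
(315523 + X) - 74238 = (315523 + 27900) - 74238 = 343423 - 74238 = 269185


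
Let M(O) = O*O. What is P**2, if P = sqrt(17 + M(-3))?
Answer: 26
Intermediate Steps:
M(O) = O**2
P = sqrt(26) (P = sqrt(17 + (-3)**2) = sqrt(17 + 9) = sqrt(26) ≈ 5.0990)
P**2 = (sqrt(26))**2 = 26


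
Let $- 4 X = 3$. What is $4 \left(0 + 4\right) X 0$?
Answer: $0$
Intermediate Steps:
$X = - \frac{3}{4}$ ($X = \left(- \frac{1}{4}\right) 3 = - \frac{3}{4} \approx -0.75$)
$4 \left(0 + 4\right) X 0 = 4 \left(0 + 4\right) \left(- \frac{3}{4}\right) 0 = 4 \cdot 4 \left(- \frac{3}{4}\right) 0 = 16 \left(- \frac{3}{4}\right) 0 = \left(-12\right) 0 = 0$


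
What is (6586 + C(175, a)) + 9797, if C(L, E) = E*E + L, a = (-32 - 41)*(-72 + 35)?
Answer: 7311959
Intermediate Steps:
a = 2701 (a = -73*(-37) = 2701)
C(L, E) = L + E**2 (C(L, E) = E**2 + L = L + E**2)
(6586 + C(175, a)) + 9797 = (6586 + (175 + 2701**2)) + 9797 = (6586 + (175 + 7295401)) + 9797 = (6586 + 7295576) + 9797 = 7302162 + 9797 = 7311959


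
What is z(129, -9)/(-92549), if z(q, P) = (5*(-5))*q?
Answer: 3225/92549 ≈ 0.034846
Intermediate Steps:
z(q, P) = -25*q
z(129, -9)/(-92549) = -25*129/(-92549) = -3225*(-1/92549) = 3225/92549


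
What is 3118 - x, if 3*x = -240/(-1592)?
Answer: 620472/199 ≈ 3117.9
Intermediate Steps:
x = 10/199 (x = (-240/(-1592))/3 = (-240*(-1/1592))/3 = (⅓)*(30/199) = 10/199 ≈ 0.050251)
3118 - x = 3118 - 1*10/199 = 3118 - 10/199 = 620472/199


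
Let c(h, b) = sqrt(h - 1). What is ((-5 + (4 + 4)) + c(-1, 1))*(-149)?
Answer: -447 - 149*I*sqrt(2) ≈ -447.0 - 210.72*I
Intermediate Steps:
c(h, b) = sqrt(-1 + h)
((-5 + (4 + 4)) + c(-1, 1))*(-149) = ((-5 + (4 + 4)) + sqrt(-1 - 1))*(-149) = ((-5 + 8) + sqrt(-2))*(-149) = (3 + I*sqrt(2))*(-149) = -447 - 149*I*sqrt(2)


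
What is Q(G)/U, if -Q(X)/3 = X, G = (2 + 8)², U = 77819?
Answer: -300/77819 ≈ -0.0038551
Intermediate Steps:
G = 100 (G = 10² = 100)
Q(X) = -3*X
Q(G)/U = -3*100/77819 = -300*1/77819 = -300/77819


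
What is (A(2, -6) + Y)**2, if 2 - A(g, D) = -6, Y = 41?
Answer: 2401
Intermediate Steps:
A(g, D) = 8 (A(g, D) = 2 - 1*(-6) = 2 + 6 = 8)
(A(2, -6) + Y)**2 = (8 + 41)**2 = 49**2 = 2401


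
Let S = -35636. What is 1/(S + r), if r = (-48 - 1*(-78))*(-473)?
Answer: -1/49826 ≈ -2.0070e-5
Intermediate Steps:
r = -14190 (r = (-48 + 78)*(-473) = 30*(-473) = -14190)
1/(S + r) = 1/(-35636 - 14190) = 1/(-49826) = -1/49826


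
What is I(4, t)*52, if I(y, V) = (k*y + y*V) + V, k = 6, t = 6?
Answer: 2808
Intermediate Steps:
I(y, V) = V + 6*y + V*y (I(y, V) = (6*y + y*V) + V = (6*y + V*y) + V = V + 6*y + V*y)
I(4, t)*52 = (6 + 6*4 + 6*4)*52 = (6 + 24 + 24)*52 = 54*52 = 2808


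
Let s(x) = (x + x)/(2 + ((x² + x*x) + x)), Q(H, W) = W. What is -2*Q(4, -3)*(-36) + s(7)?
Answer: -23098/107 ≈ -215.87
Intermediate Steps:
s(x) = 2*x/(2 + x + 2*x²) (s(x) = (2*x)/(2 + ((x² + x²) + x)) = (2*x)/(2 + (2*x² + x)) = (2*x)/(2 + (x + 2*x²)) = (2*x)/(2 + x + 2*x²) = 2*x/(2 + x + 2*x²))
-2*Q(4, -3)*(-36) + s(7) = -2*(-3)*(-36) + 2*7/(2 + 7 + 2*7²) = 6*(-36) + 2*7/(2 + 7 + 2*49) = -216 + 2*7/(2 + 7 + 98) = -216 + 2*7/107 = -216 + 2*7*(1/107) = -216 + 14/107 = -23098/107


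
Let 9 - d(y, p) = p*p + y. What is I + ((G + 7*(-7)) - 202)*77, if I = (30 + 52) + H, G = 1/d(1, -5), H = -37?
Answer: -327871/17 ≈ -19287.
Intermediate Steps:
d(y, p) = 9 - y - p² (d(y, p) = 9 - (p*p + y) = 9 - (p² + y) = 9 - (y + p²) = 9 + (-y - p²) = 9 - y - p²)
G = -1/17 (G = 1/(9 - 1*1 - 1*(-5)²) = 1/(9 - 1 - 1*25) = 1/(9 - 1 - 25) = 1/(-17) = -1/17 ≈ -0.058824)
I = 45 (I = (30 + 52) - 37 = 82 - 37 = 45)
I + ((G + 7*(-7)) - 202)*77 = 45 + ((-1/17 + 7*(-7)) - 202)*77 = 45 + ((-1/17 - 49) - 202)*77 = 45 + (-834/17 - 202)*77 = 45 - 4268/17*77 = 45 - 328636/17 = -327871/17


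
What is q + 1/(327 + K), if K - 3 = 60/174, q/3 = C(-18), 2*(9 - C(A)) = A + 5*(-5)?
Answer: 876599/9580 ≈ 91.503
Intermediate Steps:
C(A) = 43/2 - A/2 (C(A) = 9 - (A + 5*(-5))/2 = 9 - (A - 25)/2 = 9 - (-25 + A)/2 = 9 + (25/2 - A/2) = 43/2 - A/2)
q = 183/2 (q = 3*(43/2 - ½*(-18)) = 3*(43/2 + 9) = 3*(61/2) = 183/2 ≈ 91.500)
K = 97/29 (K = 3 + 60/174 = 3 + 60*(1/174) = 3 + 10/29 = 97/29 ≈ 3.3448)
q + 1/(327 + K) = 183/2 + 1/(327 + 97/29) = 183/2 + 1/(9580/29) = 183/2 + 29/9580 = 876599/9580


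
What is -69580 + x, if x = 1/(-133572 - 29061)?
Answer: -11316004141/162633 ≈ -69580.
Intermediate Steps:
x = -1/162633 (x = 1/(-162633) = -1/162633 ≈ -6.1488e-6)
-69580 + x = -69580 - 1/162633 = -11316004141/162633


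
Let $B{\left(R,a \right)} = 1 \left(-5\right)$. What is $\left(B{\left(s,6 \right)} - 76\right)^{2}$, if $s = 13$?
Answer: $6561$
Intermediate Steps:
$B{\left(R,a \right)} = -5$
$\left(B{\left(s,6 \right)} - 76\right)^{2} = \left(-5 - 76\right)^{2} = \left(-81\right)^{2} = 6561$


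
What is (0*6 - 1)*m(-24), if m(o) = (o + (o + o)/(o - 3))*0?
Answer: 0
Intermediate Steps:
m(o) = 0 (m(o) = (o + (2*o)/(-3 + o))*0 = (o + 2*o/(-3 + o))*0 = 0)
(0*6 - 1)*m(-24) = (0*6 - 1)*0 = (0 - 1)*0 = -1*0 = 0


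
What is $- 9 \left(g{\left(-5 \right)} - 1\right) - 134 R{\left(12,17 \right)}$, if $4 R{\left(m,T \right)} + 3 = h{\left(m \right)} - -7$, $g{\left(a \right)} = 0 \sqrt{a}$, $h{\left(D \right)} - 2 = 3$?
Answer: $- \frac{585}{2} \approx -292.5$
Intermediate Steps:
$h{\left(D \right)} = 5$ ($h{\left(D \right)} = 2 + 3 = 5$)
$g{\left(a \right)} = 0$
$R{\left(m,T \right)} = \frac{9}{4}$ ($R{\left(m,T \right)} = - \frac{3}{4} + \frac{5 - -7}{4} = - \frac{3}{4} + \frac{5 + 7}{4} = - \frac{3}{4} + \frac{1}{4} \cdot 12 = - \frac{3}{4} + 3 = \frac{9}{4}$)
$- 9 \left(g{\left(-5 \right)} - 1\right) - 134 R{\left(12,17 \right)} = - 9 \left(0 - 1\right) - \frac{603}{2} = \left(-9\right) \left(-1\right) - \frac{603}{2} = 9 - \frac{603}{2} = - \frac{585}{2}$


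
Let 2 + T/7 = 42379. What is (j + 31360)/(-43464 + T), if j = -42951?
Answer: -11591/253175 ≈ -0.045783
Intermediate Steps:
T = 296639 (T = -14 + 7*42379 = -14 + 296653 = 296639)
(j + 31360)/(-43464 + T) = (-42951 + 31360)/(-43464 + 296639) = -11591/253175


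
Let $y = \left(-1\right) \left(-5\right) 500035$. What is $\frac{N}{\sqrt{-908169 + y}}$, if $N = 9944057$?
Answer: $\frac{9944057 \sqrt{1592006}}{1592006} \approx 7881.2$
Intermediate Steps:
$y = 2500175$ ($y = 5 \cdot 500035 = 2500175$)
$\frac{N}{\sqrt{-908169 + y}} = \frac{9944057}{\sqrt{-908169 + 2500175}} = \frac{9944057}{\sqrt{1592006}} = 9944057 \frac{\sqrt{1592006}}{1592006} = \frac{9944057 \sqrt{1592006}}{1592006}$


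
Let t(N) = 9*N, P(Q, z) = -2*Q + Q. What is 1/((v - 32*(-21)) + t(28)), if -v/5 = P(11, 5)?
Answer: 1/979 ≈ 0.0010215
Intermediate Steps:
P(Q, z) = -Q
v = 55 (v = -(-5)*11 = -5*(-11) = 55)
1/((v - 32*(-21)) + t(28)) = 1/((55 - 32*(-21)) + 9*28) = 1/((55 + 672) + 252) = 1/(727 + 252) = 1/979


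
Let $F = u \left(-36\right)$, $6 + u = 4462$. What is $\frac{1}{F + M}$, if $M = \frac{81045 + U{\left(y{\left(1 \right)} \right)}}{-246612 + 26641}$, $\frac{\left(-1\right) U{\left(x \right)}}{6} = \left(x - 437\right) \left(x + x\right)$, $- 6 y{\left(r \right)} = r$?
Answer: $- \frac{659913}{105860844320} \approx -6.2338 \cdot 10^{-6}$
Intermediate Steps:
$u = 4456$ ($u = -6 + 4462 = 4456$)
$y{\left(r \right)} = - \frac{r}{6}$
$U{\left(x \right)} = - 12 x \left(-437 + x\right)$ ($U{\left(x \right)} = - 6 \left(x - 437\right) \left(x + x\right) = - 6 \left(-437 + x\right) 2 x = - 6 \cdot 2 x \left(-437 + x\right) = - 12 x \left(-437 + x\right)$)
$M = - \frac{240512}{659913}$ ($M = \frac{81045 + 12 \left(\left(- \frac{1}{6}\right) 1\right) \left(437 - \left(- \frac{1}{6}\right) 1\right)}{-246612 + 26641} = \frac{81045 + 12 \left(- \frac{1}{6}\right) \left(437 - - \frac{1}{6}\right)}{-219971} = \left(81045 + 12 \left(- \frac{1}{6}\right) \left(437 + \frac{1}{6}\right)\right) \left(- \frac{1}{219971}\right) = \left(81045 + 12 \left(- \frac{1}{6}\right) \frac{2623}{6}\right) \left(- \frac{1}{219971}\right) = \left(81045 - \frac{2623}{3}\right) \left(- \frac{1}{219971}\right) = \frac{240512}{3} \left(- \frac{1}{219971}\right) = - \frac{240512}{659913} \approx -0.36446$)
$F = -160416$ ($F = 4456 \left(-36\right) = -160416$)
$\frac{1}{F + M} = \frac{1}{-160416 - \frac{240512}{659913}} = \frac{1}{- \frac{105860844320}{659913}} = - \frac{659913}{105860844320}$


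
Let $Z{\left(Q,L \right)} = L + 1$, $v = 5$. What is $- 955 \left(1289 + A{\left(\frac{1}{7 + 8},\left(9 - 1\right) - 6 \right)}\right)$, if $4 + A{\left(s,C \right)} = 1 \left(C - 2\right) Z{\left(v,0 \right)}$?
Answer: $-1227175$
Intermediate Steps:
$Z{\left(Q,L \right)} = 1 + L$
$A{\left(s,C \right)} = -6 + C$ ($A{\left(s,C \right)} = -4 + 1 \left(C - 2\right) \left(1 + 0\right) = -4 + 1 \left(C - 2\right) 1 = -4 + 1 \left(-2 + C\right) 1 = -4 + \left(-2 + C\right) 1 = -4 + \left(-2 + C\right) = -6 + C$)
$- 955 \left(1289 + A{\left(\frac{1}{7 + 8},\left(9 - 1\right) - 6 \right)}\right) = - 955 \left(1289 + \left(-6 + \left(\left(9 - 1\right) - 6\right)\right)\right) = - 955 \left(1289 + \left(-6 + \left(8 - 6\right)\right)\right) = - 955 \left(1289 + \left(-6 + 2\right)\right) = - 955 \left(1289 - 4\right) = \left(-955\right) 1285 = -1227175$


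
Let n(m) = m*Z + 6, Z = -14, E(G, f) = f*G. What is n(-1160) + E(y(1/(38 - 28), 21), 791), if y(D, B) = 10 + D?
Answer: 242351/10 ≈ 24235.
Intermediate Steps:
E(G, f) = G*f
n(m) = 6 - 14*m (n(m) = m*(-14) + 6 = -14*m + 6 = 6 - 14*m)
n(-1160) + E(y(1/(38 - 28), 21), 791) = (6 - 14*(-1160)) + (10 + 1/(38 - 28))*791 = (6 + 16240) + (10 + 1/10)*791 = 16246 + (10 + ⅒)*791 = 16246 + (101/10)*791 = 16246 + 79891/10 = 242351/10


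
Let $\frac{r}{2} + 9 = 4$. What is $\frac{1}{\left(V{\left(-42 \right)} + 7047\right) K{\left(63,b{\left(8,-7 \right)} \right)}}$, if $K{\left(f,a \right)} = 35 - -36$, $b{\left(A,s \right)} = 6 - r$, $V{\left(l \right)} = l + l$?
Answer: $\frac{1}{494373} \approx 2.0228 \cdot 10^{-6}$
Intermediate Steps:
$r = -10$ ($r = -18 + 2 \cdot 4 = -18 + 8 = -10$)
$V{\left(l \right)} = 2 l$
$b{\left(A,s \right)} = 16$ ($b{\left(A,s \right)} = 6 - -10 = 6 + 10 = 16$)
$K{\left(f,a \right)} = 71$ ($K{\left(f,a \right)} = 35 + 36 = 71$)
$\frac{1}{\left(V{\left(-42 \right)} + 7047\right) K{\left(63,b{\left(8,-7 \right)} \right)}} = \frac{1}{\left(2 \left(-42\right) + 7047\right) 71} = \frac{1}{-84 + 7047} \cdot \frac{1}{71} = \frac{1}{6963} \cdot \frac{1}{71} = \frac{1}{494373}$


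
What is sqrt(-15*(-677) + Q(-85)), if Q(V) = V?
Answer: sqrt(10070) ≈ 100.35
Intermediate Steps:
sqrt(-15*(-677) + Q(-85)) = sqrt(-15*(-677) - 85) = sqrt(10155 - 85) = sqrt(10070)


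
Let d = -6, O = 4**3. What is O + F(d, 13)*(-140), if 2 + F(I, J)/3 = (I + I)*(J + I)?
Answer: 36184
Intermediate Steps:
O = 64
F(I, J) = -6 + 6*I*(I + J) (F(I, J) = -6 + 3*((I + I)*(J + I)) = -6 + 3*((2*I)*(I + J)) = -6 + 3*(2*I*(I + J)) = -6 + 6*I*(I + J))
O + F(d, 13)*(-140) = 64 + (-6 + 6*(-6)**2 + 6*(-6)*13)*(-140) = 64 + (-6 + 6*36 - 468)*(-140) = 64 + (-6 + 216 - 468)*(-140) = 64 - 258*(-140) = 64 + 36120 = 36184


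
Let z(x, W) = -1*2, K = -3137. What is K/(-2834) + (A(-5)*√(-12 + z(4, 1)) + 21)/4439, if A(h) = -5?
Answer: 13984657/12580126 - 5*I*√14/4439 ≈ 1.1116 - 0.0042145*I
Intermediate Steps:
z(x, W) = -2
K/(-2834) + (A(-5)*√(-12 + z(4, 1)) + 21)/4439 = -3137/(-2834) + (-5*√(-12 - 2) + 21)/4439 = -3137*(-1/2834) + (-5*I*√14 + 21)*(1/4439) = 3137/2834 + (-5*I*√14 + 21)*(1/4439) = 3137/2834 + (21 - 5*I*√14)*(1/4439) = 3137/2834 + (21/4439 - 5*I*√14/4439) = 13984657/12580126 - 5*I*√14/4439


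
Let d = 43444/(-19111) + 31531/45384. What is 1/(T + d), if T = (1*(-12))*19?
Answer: -867333624/199121139827 ≈ -0.0043558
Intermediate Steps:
d = -1369073555/867333624 (d = 43444*(-1/19111) + 31531*(1/45384) = -43444/19111 + 31531/45384 = -1369073555/867333624 ≈ -1.5785)
T = -228 (T = -12*19 = -228)
1/(T + d) = 1/(-228 - 1369073555/867333624) = 1/(-199121139827/867333624) = -867333624/199121139827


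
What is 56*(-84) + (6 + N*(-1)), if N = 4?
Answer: -4702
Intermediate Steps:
56*(-84) + (6 + N*(-1)) = 56*(-84) + (6 + 4*(-1)) = -4704 + (6 - 4) = -4704 + 2 = -4702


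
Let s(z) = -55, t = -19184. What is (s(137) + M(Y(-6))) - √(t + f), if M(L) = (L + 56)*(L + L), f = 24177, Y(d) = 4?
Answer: 425 - √4993 ≈ 354.34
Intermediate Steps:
M(L) = 2*L*(56 + L) (M(L) = (56 + L)*(2*L) = 2*L*(56 + L))
(s(137) + M(Y(-6))) - √(t + f) = (-55 + 2*4*(56 + 4)) - √(-19184 + 24177) = (-55 + 2*4*60) - √4993 = (-55 + 480) - √4993 = 425 - √4993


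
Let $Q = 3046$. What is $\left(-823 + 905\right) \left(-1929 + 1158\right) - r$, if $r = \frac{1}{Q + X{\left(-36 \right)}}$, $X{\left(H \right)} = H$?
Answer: $- \frac{190298221}{3010} \approx -63222.0$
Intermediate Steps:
$r = \frac{1}{3010}$ ($r = \frac{1}{3046 - 36} = \frac{1}{3010} \approx 0.00033223$)
$\left(-823 + 905\right) \left(-1929 + 1158\right) - r = \left(-823 + 905\right) \left(-1929 + 1158\right) - \frac{1}{3010} = 82 \left(-771\right) - \frac{1}{3010} = -63222 - \frac{1}{3010} = - \frac{190298221}{3010}$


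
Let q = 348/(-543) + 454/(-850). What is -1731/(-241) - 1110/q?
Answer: 6911555549/7261089 ≈ 951.86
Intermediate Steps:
q = -90387/76925 (q = 348*(-1/543) + 454*(-1/850) = -116/181 - 227/425 = -90387/76925 ≈ -1.1750)
-1731/(-241) - 1110/q = -1731/(-241) - 1110/(-90387/76925) = -1731*(-1/241) - 1110*(-76925/90387) = 1731/241 + 28462250/30129 = 6911555549/7261089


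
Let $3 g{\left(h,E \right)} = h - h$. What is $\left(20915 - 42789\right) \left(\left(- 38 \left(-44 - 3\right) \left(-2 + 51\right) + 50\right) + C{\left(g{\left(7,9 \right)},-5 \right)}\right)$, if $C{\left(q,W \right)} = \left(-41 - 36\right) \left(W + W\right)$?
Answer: $-1932217916$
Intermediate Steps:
$g{\left(h,E \right)} = 0$ ($g{\left(h,E \right)} = \frac{h - h}{3} = \frac{1}{3} \cdot 0 = 0$)
$C{\left(q,W \right)} = - 154 W$ ($C{\left(q,W \right)} = - 77 \cdot 2 W = - 154 W$)
$\left(20915 - 42789\right) \left(\left(- 38 \left(-44 - 3\right) \left(-2 + 51\right) + 50\right) + C{\left(g{\left(7,9 \right)},-5 \right)}\right) = \left(20915 - 42789\right) \left(\left(- 38 \left(-44 - 3\right) \left(-2 + 51\right) + 50\right) - -770\right) = - 21874 \left(\left(- 38 \left(\left(-47\right) 49\right) + 50\right) + 770\right) = - 21874 \left(\left(\left(-38\right) \left(-2303\right) + 50\right) + 770\right) = - 21874 \left(\left(87514 + 50\right) + 770\right) = - 21874 \left(87564 + 770\right) = \left(-21874\right) 88334 = -1932217916$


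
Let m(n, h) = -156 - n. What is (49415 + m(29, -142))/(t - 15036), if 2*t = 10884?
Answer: -2735/533 ≈ -5.1313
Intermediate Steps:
t = 5442 (t = (½)*10884 = 5442)
(49415 + m(29, -142))/(t - 15036) = (49415 + (-156 - 1*29))/(5442 - 15036) = (49415 + (-156 - 29))/(-9594) = (49415 - 185)*(-1/9594) = 49230*(-1/9594) = -2735/533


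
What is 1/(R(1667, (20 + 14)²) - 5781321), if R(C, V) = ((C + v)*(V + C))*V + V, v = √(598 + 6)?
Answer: 5434287631/29525049636891511585 - 6526776*√151/29525049636891511585 ≈ 1.8134e-10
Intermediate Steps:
v = 2*√151 (v = √604 = 2*√151 ≈ 24.576)
R(C, V) = V + V*(C + V)*(C + 2*√151) (R(C, V) = ((C + 2*√151)*(V + C))*V + V = ((C + 2*√151)*(C + V))*V + V = ((C + V)*(C + 2*√151))*V + V = V*(C + V)*(C + 2*√151) + V = V + V*(C + V)*(C + 2*√151))
1/(R(1667, (20 + 14)²) - 5781321) = 1/((20 + 14)²*(1 + 1667² + 1667*(20 + 14)² + 2*1667*√151 + 2*(20 + 14)²*√151) - 5781321) = 1/(34²*(1 + 2778889 + 1667*34² + 3334*√151 + 2*34²*√151) - 5781321) = 1/(1156*(1 + 2778889 + 1667*1156 + 3334*√151 + 2*1156*√151) - 5781321) = 1/(1156*(1 + 2778889 + 1927052 + 3334*√151 + 2312*√151) - 5781321) = 1/(1156*(4705942 + 5646*√151) - 5781321) = 1/((5440068952 + 6526776*√151) - 5781321) = 1/(5434287631 + 6526776*√151)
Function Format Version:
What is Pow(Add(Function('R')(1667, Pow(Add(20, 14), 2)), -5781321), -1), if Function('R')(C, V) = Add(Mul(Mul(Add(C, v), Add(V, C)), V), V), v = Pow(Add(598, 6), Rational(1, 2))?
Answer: Add(Rational(5434287631, 29525049636891511585), Mul(Rational(-6526776, 29525049636891511585), Pow(151, Rational(1, 2)))) ≈ 1.8134e-10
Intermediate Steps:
v = Mul(2, Pow(151, Rational(1, 2))) (v = Pow(604, Rational(1, 2)) = Mul(2, Pow(151, Rational(1, 2))) ≈ 24.576)
Function('R')(C, V) = Add(V, Mul(V, Add(C, V), Add(C, Mul(2, Pow(151, Rational(1, 2)))))) (Function('R')(C, V) = Add(Mul(Mul(Add(C, Mul(2, Pow(151, Rational(1, 2)))), Add(V, C)), V), V) = Add(Mul(Mul(Add(C, Mul(2, Pow(151, Rational(1, 2)))), Add(C, V)), V), V) = Add(Mul(Mul(Add(C, V), Add(C, Mul(2, Pow(151, Rational(1, 2))))), V), V) = Add(Mul(V, Add(C, V), Add(C, Mul(2, Pow(151, Rational(1, 2))))), V) = Add(V, Mul(V, Add(C, V), Add(C, Mul(2, Pow(151, Rational(1, 2)))))))
Pow(Add(Function('R')(1667, Pow(Add(20, 14), 2)), -5781321), -1) = Pow(Add(Mul(Pow(Add(20, 14), 2), Add(1, Pow(1667, 2), Mul(1667, Pow(Add(20, 14), 2)), Mul(2, 1667, Pow(151, Rational(1, 2))), Mul(2, Pow(Add(20, 14), 2), Pow(151, Rational(1, 2))))), -5781321), -1) = Pow(Add(Mul(Pow(34, 2), Add(1, 2778889, Mul(1667, Pow(34, 2)), Mul(3334, Pow(151, Rational(1, 2))), Mul(2, Pow(34, 2), Pow(151, Rational(1, 2))))), -5781321), -1) = Pow(Add(Mul(1156, Add(1, 2778889, Mul(1667, 1156), Mul(3334, Pow(151, Rational(1, 2))), Mul(2, 1156, Pow(151, Rational(1, 2))))), -5781321), -1) = Pow(Add(Mul(1156, Add(1, 2778889, 1927052, Mul(3334, Pow(151, Rational(1, 2))), Mul(2312, Pow(151, Rational(1, 2))))), -5781321), -1) = Pow(Add(Mul(1156, Add(4705942, Mul(5646, Pow(151, Rational(1, 2))))), -5781321), -1) = Pow(Add(Add(5440068952, Mul(6526776, Pow(151, Rational(1, 2)))), -5781321), -1) = Pow(Add(5434287631, Mul(6526776, Pow(151, Rational(1, 2)))), -1)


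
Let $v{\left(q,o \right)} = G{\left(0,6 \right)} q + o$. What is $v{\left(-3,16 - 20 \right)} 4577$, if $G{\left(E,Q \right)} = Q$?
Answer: $-100694$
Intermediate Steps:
$v{\left(q,o \right)} = o + 6 q$ ($v{\left(q,o \right)} = 6 q + o = o + 6 q$)
$v{\left(-3,16 - 20 \right)} 4577 = \left(\left(16 - 20\right) + 6 \left(-3\right)\right) 4577 = \left(-4 - 18\right) 4577 = \left(-22\right) 4577 = -100694$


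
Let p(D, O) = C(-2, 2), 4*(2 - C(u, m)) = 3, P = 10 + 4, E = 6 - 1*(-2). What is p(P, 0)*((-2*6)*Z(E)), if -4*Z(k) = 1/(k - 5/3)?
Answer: 45/76 ≈ 0.59210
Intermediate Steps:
E = 8 (E = 6 + 2 = 8)
P = 14
Z(k) = -1/(4*(-5/3 + k)) (Z(k) = -1/(4*(k - 5/3)) = -1/(4*(-5/3 + k)))
C(u, m) = 5/4 (C(u, m) = 2 - ¼*3 = 2 - ¾ = 5/4)
p(D, O) = 5/4
p(P, 0)*((-2*6)*Z(E)) = 5*((-2*6)*(-3/(-20 + 12*8)))/4 = 5*(-(-36)/(-20 + 96))/4 = 5*(-(-36)/76)/4 = 5*(-12*(-3/76))/4 = (5/4)*(9/19) = 45/76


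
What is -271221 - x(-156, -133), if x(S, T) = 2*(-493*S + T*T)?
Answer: -460415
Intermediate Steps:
x(S, T) = -986*S + 2*T² (x(S, T) = 2*(-493*S + T²) = 2*(T² - 493*S) = -986*S + 2*T²)
-271221 - x(-156, -133) = -271221 - (-986*(-156) + 2*(-133)²) = -271221 - (153816 + 2*17689) = -271221 - (153816 + 35378) = -271221 - 1*189194 = -271221 - 189194 = -460415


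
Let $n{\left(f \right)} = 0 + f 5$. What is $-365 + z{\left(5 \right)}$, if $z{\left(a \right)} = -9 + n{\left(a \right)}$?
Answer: $-349$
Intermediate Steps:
$n{\left(f \right)} = 5 f$ ($n{\left(f \right)} = 0 + 5 f = 5 f$)
$z{\left(a \right)} = -9 + 5 a$
$-365 + z{\left(5 \right)} = -365 + \left(-9 + 5 \cdot 5\right) = -365 + \left(-9 + 25\right) = -365 + 16 = -349$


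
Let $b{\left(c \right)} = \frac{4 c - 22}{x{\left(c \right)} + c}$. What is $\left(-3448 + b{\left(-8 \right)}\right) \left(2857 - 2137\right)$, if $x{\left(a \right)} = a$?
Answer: $-2480130$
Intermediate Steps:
$b{\left(c \right)} = \frac{-22 + 4 c}{2 c}$ ($b{\left(c \right)} = \frac{4 c - 22}{c + c} = \frac{-22 + 4 c}{2 c}$)
$\left(-3448 + b{\left(-8 \right)}\right) \left(2857 - 2137\right) = \left(-3448 + \left(2 - \frac{11}{-8}\right)\right) \left(2857 - 2137\right) = \left(-3448 + \left(2 - - \frac{11}{8}\right)\right) 720 = \left(-3448 + \left(2 + \frac{11}{8}\right)\right) 720 = \left(-3448 + \frac{27}{8}\right) 720 = \left(- \frac{27557}{8}\right) 720 = -2480130$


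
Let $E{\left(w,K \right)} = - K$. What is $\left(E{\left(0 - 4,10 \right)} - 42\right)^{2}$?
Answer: $2704$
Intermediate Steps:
$\left(E{\left(0 - 4,10 \right)} - 42\right)^{2} = \left(\left(-1\right) 10 - 42\right)^{2} = \left(-10 - 42\right)^{2} = \left(-52\right)^{2} = 2704$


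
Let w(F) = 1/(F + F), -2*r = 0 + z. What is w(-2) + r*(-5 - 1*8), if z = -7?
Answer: -183/4 ≈ -45.750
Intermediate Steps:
r = 7/2 (r = -(0 - 7)/2 = -1/2*(-7) = 7/2 ≈ 3.5000)
w(F) = 1/(2*F)
w(-2) + r*(-5 - 1*8) = (1/2)/(-2) + 7*(-5 - 1*8)/2 = (1/2)*(-1/2) + 7*(-5 - 8)/2 = -1/4 + (7/2)*(-13) = -1/4 - 91/2 = -183/4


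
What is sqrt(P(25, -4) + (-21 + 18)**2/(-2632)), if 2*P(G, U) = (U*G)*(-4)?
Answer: sqrt(346365278)/1316 ≈ 14.142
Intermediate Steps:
P(G, U) = -2*G*U (P(G, U) = ((U*G)*(-4))/2 = ((G*U)*(-4))/2 = (-4*G*U)/2 = -2*G*U)
sqrt(P(25, -4) + (-21 + 18)**2/(-2632)) = sqrt(-2*25*(-4) + (-21 + 18)**2/(-2632)) = sqrt(200 + (-3)**2*(-1/2632)) = sqrt(200 + 9*(-1/2632)) = sqrt(200 - 9/2632) = sqrt(526391/2632) = sqrt(346365278)/1316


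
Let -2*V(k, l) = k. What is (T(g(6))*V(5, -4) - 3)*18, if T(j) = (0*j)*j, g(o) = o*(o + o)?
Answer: -54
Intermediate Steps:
g(o) = 2*o**2 (g(o) = o*(2*o) = 2*o**2)
V(k, l) = -k/2
T(j) = 0 (T(j) = 0*j = 0)
(T(g(6))*V(5, -4) - 3)*18 = (0*(-1/2*5) - 3)*18 = (0*(-5/2) - 3)*18 = (0 - 3)*18 = -3*18 = -54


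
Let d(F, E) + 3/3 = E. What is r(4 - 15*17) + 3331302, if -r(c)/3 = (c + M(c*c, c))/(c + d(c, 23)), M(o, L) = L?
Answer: 762866652/229 ≈ 3.3313e+6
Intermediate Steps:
d(F, E) = -1 + E
r(c) = -6*c/(22 + c) (r(c) = -3*(c + c)/(c + (-1 + 23)) = -3*2*c/(c + 22) = -3*2*c/(22 + c) = -6*c/(22 + c))
r(4 - 15*17) + 3331302 = -6*(4 - 15*17)/(22 + (4 - 15*17)) + 3331302 = -6*(4 - 255)/(22 + (4 - 255)) + 3331302 = -6*(-251)/(22 - 251) + 3331302 = -6*(-251)/(-229) + 3331302 = -6*(-251)*(-1/229) + 3331302 = -1506/229 + 3331302 = 762866652/229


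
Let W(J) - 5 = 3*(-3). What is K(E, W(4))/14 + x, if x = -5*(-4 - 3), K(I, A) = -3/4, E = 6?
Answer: 1957/56 ≈ 34.946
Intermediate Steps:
W(J) = -4 (W(J) = 5 + 3*(-3) = 5 - 9 = -4)
K(I, A) = -¾ (K(I, A) = -3*¼ = -¾)
x = 35 (x = -5*(-7) = 35)
K(E, W(4))/14 + x = -¾/14 + 35 = (1/14)*(-¾) + 35 = -3/56 + 35 = 1957/56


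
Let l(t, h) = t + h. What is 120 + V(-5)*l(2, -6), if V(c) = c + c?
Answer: 160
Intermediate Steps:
l(t, h) = h + t
V(c) = 2*c
120 + V(-5)*l(2, -6) = 120 + (2*(-5))*(-6 + 2) = 120 - 10*(-4) = 120 + 40 = 160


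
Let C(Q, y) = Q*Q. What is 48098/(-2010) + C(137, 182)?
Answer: 18838796/1005 ≈ 18745.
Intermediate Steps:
C(Q, y) = Q**2
48098/(-2010) + C(137, 182) = 48098/(-2010) + 137**2 = 48098*(-1/2010) + 18769 = -24049/1005 + 18769 = 18838796/1005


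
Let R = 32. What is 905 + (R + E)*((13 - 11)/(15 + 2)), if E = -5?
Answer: 15439/17 ≈ 908.18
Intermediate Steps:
905 + (R + E)*((13 - 11)/(15 + 2)) = 905 + (32 - 5)*((13 - 11)/(15 + 2)) = 905 + 27*(2/17) = 905 + 54/17 = 15439/17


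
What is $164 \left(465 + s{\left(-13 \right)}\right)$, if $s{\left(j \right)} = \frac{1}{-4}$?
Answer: $76219$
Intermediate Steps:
$s{\left(j \right)} = - \frac{1}{4}$
$164 \left(465 + s{\left(-13 \right)}\right) = 164 \left(465 - \frac{1}{4}\right) = 164 \cdot \frac{1859}{4} = 76219$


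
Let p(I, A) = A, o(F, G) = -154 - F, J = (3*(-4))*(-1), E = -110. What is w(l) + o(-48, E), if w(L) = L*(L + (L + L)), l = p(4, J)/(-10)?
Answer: -2542/25 ≈ -101.68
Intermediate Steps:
J = 12 (J = -12*(-1) = 12)
l = -6/5 (l = 12/(-10) = 12*(-⅒) = -6/5 ≈ -1.2000)
w(L) = 3*L² (w(L) = L*(L + 2*L) = L*(3*L) = 3*L²)
w(l) + o(-48, E) = 3*(-6/5)² + (-154 - 1*(-48)) = 3*(36/25) + (-154 + 48) = 108/25 - 106 = -2542/25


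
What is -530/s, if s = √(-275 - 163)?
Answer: 265*I*√438/219 ≈ 25.324*I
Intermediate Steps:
s = I*√438 (s = √(-438) = I*√438 ≈ 20.928*I)
-530/s = -530*(-I*√438/438) = -(-265)*I*√438/219 = 265*I*√438/219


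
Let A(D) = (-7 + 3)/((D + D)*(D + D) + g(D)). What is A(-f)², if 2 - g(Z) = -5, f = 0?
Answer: 16/49 ≈ 0.32653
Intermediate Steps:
g(Z) = 7 (g(Z) = 2 - 1*(-5) = 2 + 5 = 7)
A(D) = -4/(7 + 4*D²) (A(D) = (-7 + 3)/((D + D)*(D + D) + 7) = -4/((2*D)*(2*D) + 7) = -4/(4*D² + 7) = -4/(7 + 4*D²))
A(-f)² = (-4/(7 + 4*(-1*0)²))² = (-4/(7 + 4*0²))² = (-4/(7 + 4*0))² = (-4/(7 + 0))² = (-4/7)² = 16/49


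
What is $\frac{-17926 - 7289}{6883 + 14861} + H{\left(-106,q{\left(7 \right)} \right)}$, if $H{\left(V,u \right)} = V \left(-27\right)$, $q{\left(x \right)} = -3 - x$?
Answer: $\frac{20735371}{7248} \approx 2860.8$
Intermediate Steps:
$H{\left(V,u \right)} = - 27 V$
$\frac{-17926 - 7289}{6883 + 14861} + H{\left(-106,q{\left(7 \right)} \right)} = \frac{-17926 - 7289}{6883 + 14861} - -2862 = \frac{-17926 - 7289}{21744} + 2862 = \left(-17926 - 7289\right) \frac{1}{21744} + 2862 = \left(-25215\right) \frac{1}{21744} + 2862 = - \frac{8405}{7248} + 2862 = \frac{20735371}{7248}$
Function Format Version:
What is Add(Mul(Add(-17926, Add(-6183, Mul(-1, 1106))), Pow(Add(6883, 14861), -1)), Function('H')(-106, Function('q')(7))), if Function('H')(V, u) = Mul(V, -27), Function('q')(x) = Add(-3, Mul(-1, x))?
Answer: Rational(20735371, 7248) ≈ 2860.8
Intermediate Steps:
Function('H')(V, u) = Mul(-27, V)
Add(Mul(Add(-17926, Add(-6183, Mul(-1, 1106))), Pow(Add(6883, 14861), -1)), Function('H')(-106, Function('q')(7))) = Add(Mul(Add(-17926, Add(-6183, Mul(-1, 1106))), Pow(Add(6883, 14861), -1)), Mul(-27, -106)) = Add(Mul(Add(-17926, Add(-6183, -1106)), Pow(21744, -1)), 2862) = Add(Mul(Add(-17926, -7289), Rational(1, 21744)), 2862) = Add(Mul(-25215, Rational(1, 21744)), 2862) = Add(Rational(-8405, 7248), 2862) = Rational(20735371, 7248)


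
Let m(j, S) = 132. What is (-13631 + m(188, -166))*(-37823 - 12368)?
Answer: 677528309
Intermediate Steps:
(-13631 + m(188, -166))*(-37823 - 12368) = (-13631 + 132)*(-37823 - 12368) = -13499*(-50191) = 677528309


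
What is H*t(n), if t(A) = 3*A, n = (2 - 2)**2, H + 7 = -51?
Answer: 0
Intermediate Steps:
H = -58 (H = -7 - 51 = -58)
n = 0 (n = 0**2 = 0)
H*t(n) = -174*0 = -58*0 = 0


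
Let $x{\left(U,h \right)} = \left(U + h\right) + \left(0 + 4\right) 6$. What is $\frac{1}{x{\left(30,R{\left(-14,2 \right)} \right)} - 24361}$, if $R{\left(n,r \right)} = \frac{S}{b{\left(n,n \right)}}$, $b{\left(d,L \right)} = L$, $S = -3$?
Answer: $- \frac{14}{340295} \approx -4.1141 \cdot 10^{-5}$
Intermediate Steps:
$R{\left(n,r \right)} = - \frac{3}{n}$
$x{\left(U,h \right)} = 24 + U + h$ ($x{\left(U,h \right)} = \left(U + h\right) + 4 \cdot 6 = \left(U + h\right) + 24 = 24 + U + h$)
$\frac{1}{x{\left(30,R{\left(-14,2 \right)} \right)} - 24361} = \frac{1}{\left(24 + 30 - \frac{3}{-14}\right) - 24361} = \frac{1}{\left(24 + 30 - - \frac{3}{14}\right) - 24361} = \frac{1}{\left(24 + 30 + \frac{3}{14}\right) - 24361} = \frac{1}{\frac{759}{14} - 24361} = \frac{1}{- \frac{340295}{14}} = - \frac{14}{340295}$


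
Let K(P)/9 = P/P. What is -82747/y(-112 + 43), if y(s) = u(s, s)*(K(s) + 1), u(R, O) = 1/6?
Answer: -248241/5 ≈ -49648.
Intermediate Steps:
u(R, O) = ⅙
K(P) = 9 (K(P) = 9*(P/P) = 9*1 = 9)
y(s) = 5/3 (y(s) = (9 + 1)/6 = (⅙)*10 = 5/3)
-82747/y(-112 + 43) = -82747/5/3 = -82747*⅗ = -248241/5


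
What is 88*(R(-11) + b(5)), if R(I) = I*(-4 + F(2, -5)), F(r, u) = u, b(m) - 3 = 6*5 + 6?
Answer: 12144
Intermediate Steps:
b(m) = 39 (b(m) = 3 + (6*5 + 6) = 3 + (30 + 6) = 3 + 36 = 39)
R(I) = -9*I (R(I) = I*(-4 - 5) = I*(-9) = -9*I)
88*(R(-11) + b(5)) = 88*(-9*(-11) + 39) = 88*(99 + 39) = 88*138 = 12144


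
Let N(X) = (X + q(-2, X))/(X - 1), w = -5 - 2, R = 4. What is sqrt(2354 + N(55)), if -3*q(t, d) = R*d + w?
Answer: 5*sqrt(7626)/9 ≈ 48.515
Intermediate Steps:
w = -7
q(t, d) = 7/3 - 4*d/3 (q(t, d) = -(4*d - 7)/3 = -(-7 + 4*d)/3 = 7/3 - 4*d/3)
N(X) = (7/3 - X/3)/(-1 + X) (N(X) = (X + (7/3 - 4*X/3))/(X - 1) = (7/3 - X/3)/(-1 + X))
sqrt(2354 + N(55)) = sqrt(2354 + (7 - 1*55)/(3*(-1 + 55))) = sqrt(2354 + (1/3)*(7 - 55)/54) = sqrt(2354 + (1/3)*(1/54)*(-48)) = sqrt(2354 - 8/27) = sqrt(63550/27) = 5*sqrt(7626)/9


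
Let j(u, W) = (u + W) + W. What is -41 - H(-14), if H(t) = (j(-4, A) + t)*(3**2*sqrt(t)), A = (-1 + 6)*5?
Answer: -41 - 288*I*sqrt(14) ≈ -41.0 - 1077.6*I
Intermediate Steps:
A = 25 (A = 5*5 = 25)
j(u, W) = u + 2*W (j(u, W) = (W + u) + W = u + 2*W)
H(t) = 9*sqrt(t)*(46 + t) (H(t) = ((-4 + 2*25) + t)*(3**2*sqrt(t)) = ((-4 + 50) + t)*(9*sqrt(t)) = (46 + t)*(9*sqrt(t)) = 9*sqrt(t)*(46 + t))
-41 - H(-14) = -41 - 9*sqrt(-14)*(46 - 14) = -41 - 9*I*sqrt(14)*32 = -41 - 288*I*sqrt(14)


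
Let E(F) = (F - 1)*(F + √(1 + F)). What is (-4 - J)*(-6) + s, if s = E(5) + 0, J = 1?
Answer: 50 + 4*√6 ≈ 59.798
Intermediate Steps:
E(F) = (-1 + F)*(F + √(1 + F))
s = 20 + 4*√6 (s = (5² - 1*5 - √(1 + 5) + 5*√(1 + 5)) + 0 = (25 - 5 - √6 + 5*√6) + 0 = (20 + 4*√6) + 0 = 20 + 4*√6 ≈ 29.798)
(-4 - J)*(-6) + s = (-4 - 1*1)*(-6) + (20 + 4*√6) = (-4 - 1)*(-6) + (20 + 4*√6) = -5*(-6) + (20 + 4*√6) = 30 + (20 + 4*√6) = 50 + 4*√6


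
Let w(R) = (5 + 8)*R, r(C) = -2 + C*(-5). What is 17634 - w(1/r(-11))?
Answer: 934589/53 ≈ 17634.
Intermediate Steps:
r(C) = -2 - 5*C
w(R) = 13*R
17634 - w(1/r(-11)) = 17634 - 13/(-2 - 5*(-11)) = 17634 - 13/(-2 + 55) = 17634 - 13/53 = 934589/53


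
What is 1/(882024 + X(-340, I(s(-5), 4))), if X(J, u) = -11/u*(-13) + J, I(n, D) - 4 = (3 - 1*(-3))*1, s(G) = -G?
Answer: 10/8816983 ≈ 1.1342e-6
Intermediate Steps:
I(n, D) = 10 (I(n, D) = 4 + (3 - 1*(-3))*1 = 4 + (3 + 3)*1 = 4 + 6*1 = 4 + 6 = 10)
X(J, u) = J + 143/u (X(J, u) = 143/u + J = J + 143/u)
1/(882024 + X(-340, I(s(-5), 4))) = 1/(882024 + (-340 + 143/10)) = 1/(882024 - 3257/10) = 1/(8816983/10) = 10/8816983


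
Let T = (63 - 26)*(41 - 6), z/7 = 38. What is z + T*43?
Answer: 55951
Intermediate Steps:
z = 266 (z = 7*38 = 266)
T = 1295 (T = 37*35 = 1295)
z + T*43 = 266 + 1295*43 = 266 + 55685 = 55951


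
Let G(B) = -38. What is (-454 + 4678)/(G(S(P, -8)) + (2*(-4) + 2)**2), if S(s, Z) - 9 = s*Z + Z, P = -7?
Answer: -2112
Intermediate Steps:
S(s, Z) = 9 + Z + Z*s (S(s, Z) = 9 + (s*Z + Z) = 9 + (Z*s + Z) = 9 + (Z + Z*s) = 9 + Z + Z*s)
(-454 + 4678)/(G(S(P, -8)) + (2*(-4) + 2)**2) = (-454 + 4678)/(-38 + (2*(-4) + 2)**2) = 4224/(-38 + (-8 + 2)**2) = 4224/(-38 + (-6)**2) = 4224/(-38 + 36) = 4224/(-2) = 4224*(-1/2) = -2112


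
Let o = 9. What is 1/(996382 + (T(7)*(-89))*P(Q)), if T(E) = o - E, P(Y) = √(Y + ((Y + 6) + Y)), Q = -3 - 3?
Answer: 498191/496388735066 + 89*I*√3/248194367533 ≈ 1.0036e-6 + 6.211e-10*I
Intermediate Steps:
Q = -6
P(Y) = √(6 + 3*Y) (P(Y) = √(Y + ((6 + Y) + Y)) = √(Y + (6 + 2*Y)) = √(6 + 3*Y))
T(E) = 9 - E
1/(996382 + (T(7)*(-89))*P(Q)) = 1/(996382 + ((9 - 1*7)*(-89))*√(6 + 3*(-6))) = 1/(996382 + ((9 - 7)*(-89))*√(6 - 18)) = 1/(996382 + (2*(-89))*√(-12)) = 1/(996382 - 356*I*√3)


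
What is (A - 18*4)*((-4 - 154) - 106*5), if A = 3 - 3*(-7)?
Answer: 33024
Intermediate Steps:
A = 24 (A = 3 + 21 = 24)
(A - 18*4)*((-4 - 154) - 106*5) = (24 - 18*4)*((-4 - 154) - 106*5) = (24 - 72)*(-158 - 530) = -48*(-688) = 33024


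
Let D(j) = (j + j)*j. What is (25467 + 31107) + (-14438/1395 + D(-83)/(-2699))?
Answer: 212948861798/3765105 ≈ 56559.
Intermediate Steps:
D(j) = 2*j² (D(j) = (2*j)*j = 2*j²)
(25467 + 31107) + (-14438/1395 + D(-83)/(-2699)) = (25467 + 31107) + (-14438/1395 + (2*(-83)²)/(-2699)) = 56574 + (-14438*1/1395 + (2*6889)*(-1/2699)) = 56574 + (-14438/1395 + 13778*(-1/2699)) = 56574 + (-14438/1395 - 13778/2699) = 56574 - 58188472/3765105 = 212948861798/3765105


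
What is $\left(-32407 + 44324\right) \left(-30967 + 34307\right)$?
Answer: $39802780$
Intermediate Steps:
$\left(-32407 + 44324\right) \left(-30967 + 34307\right) = 11917 \cdot 3340 = 39802780$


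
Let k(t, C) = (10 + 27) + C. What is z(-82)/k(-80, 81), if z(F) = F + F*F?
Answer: 3321/59 ≈ 56.288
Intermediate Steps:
k(t, C) = 37 + C
z(F) = F + F²
z(-82)/k(-80, 81) = (-82*(1 - 82))/(37 + 81) = -82*(-81)/118 = 6642*(1/118) = 3321/59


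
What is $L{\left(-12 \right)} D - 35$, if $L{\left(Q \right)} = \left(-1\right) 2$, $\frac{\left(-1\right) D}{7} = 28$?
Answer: $357$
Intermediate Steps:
$D = -196$ ($D = \left(-7\right) 28 = -196$)
$L{\left(Q \right)} = -2$
$L{\left(-12 \right)} D - 35 = \left(-2\right) \left(-196\right) - 35 = 392 - 35 = 357$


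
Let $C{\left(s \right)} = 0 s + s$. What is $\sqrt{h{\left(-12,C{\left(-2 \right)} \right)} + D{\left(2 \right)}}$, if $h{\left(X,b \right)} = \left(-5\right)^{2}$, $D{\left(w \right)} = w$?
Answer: $3 \sqrt{3} \approx 5.1962$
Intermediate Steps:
$C{\left(s \right)} = s$ ($C{\left(s \right)} = 0 + s = s$)
$h{\left(X,b \right)} = 25$
$\sqrt{h{\left(-12,C{\left(-2 \right)} \right)} + D{\left(2 \right)}} = \sqrt{25 + 2} = \sqrt{27} = 3 \sqrt{3}$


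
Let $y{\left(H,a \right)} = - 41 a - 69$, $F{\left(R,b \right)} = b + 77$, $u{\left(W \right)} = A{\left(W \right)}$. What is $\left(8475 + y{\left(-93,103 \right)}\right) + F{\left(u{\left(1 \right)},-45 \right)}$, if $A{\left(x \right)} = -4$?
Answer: $4215$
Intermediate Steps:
$u{\left(W \right)} = -4$
$F{\left(R,b \right)} = 77 + b$
$y{\left(H,a \right)} = -69 - 41 a$
$\left(8475 + y{\left(-93,103 \right)}\right) + F{\left(u{\left(1 \right)},-45 \right)} = \left(8475 - 4292\right) + \left(77 - 45\right) = \left(8475 - 4292\right) + 32 = 4183 + 32 = 4215$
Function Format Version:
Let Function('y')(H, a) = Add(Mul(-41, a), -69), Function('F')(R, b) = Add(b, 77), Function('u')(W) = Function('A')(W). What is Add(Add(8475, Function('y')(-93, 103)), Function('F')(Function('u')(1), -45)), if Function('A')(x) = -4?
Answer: 4215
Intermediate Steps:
Function('u')(W) = -4
Function('F')(R, b) = Add(77, b)
Function('y')(H, a) = Add(-69, Mul(-41, a))
Add(Add(8475, Function('y')(-93, 103)), Function('F')(Function('u')(1), -45)) = Add(Add(8475, Add(-69, Mul(-41, 103))), Add(77, -45)) = Add(Add(8475, Add(-69, -4223)), 32) = Add(Add(8475, -4292), 32) = Add(4183, 32) = 4215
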